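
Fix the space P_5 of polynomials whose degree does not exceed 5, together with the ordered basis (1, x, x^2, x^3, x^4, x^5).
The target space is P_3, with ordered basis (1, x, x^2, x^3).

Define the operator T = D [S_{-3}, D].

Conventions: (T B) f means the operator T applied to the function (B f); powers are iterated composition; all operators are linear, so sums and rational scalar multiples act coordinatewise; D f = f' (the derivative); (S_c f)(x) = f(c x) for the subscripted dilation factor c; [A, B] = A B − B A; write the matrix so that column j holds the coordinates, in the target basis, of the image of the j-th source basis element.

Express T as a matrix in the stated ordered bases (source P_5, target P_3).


the matrix is [[0, 0, -24, 0, 0, 0]; [0, 0, 0, 216, 0, 0]; [0, 0, 0, 0, -1296, 0]; [0, 0, 0, 0, 0, 6480]] (rows listed top to bottom)

image of 1: 0
image of x: 0
image of x^2: -24
image of x^3: 216x
image of x^4: -1296x^2
image of x^5: 6480x^3
each image's coordinates form column j of the matrix


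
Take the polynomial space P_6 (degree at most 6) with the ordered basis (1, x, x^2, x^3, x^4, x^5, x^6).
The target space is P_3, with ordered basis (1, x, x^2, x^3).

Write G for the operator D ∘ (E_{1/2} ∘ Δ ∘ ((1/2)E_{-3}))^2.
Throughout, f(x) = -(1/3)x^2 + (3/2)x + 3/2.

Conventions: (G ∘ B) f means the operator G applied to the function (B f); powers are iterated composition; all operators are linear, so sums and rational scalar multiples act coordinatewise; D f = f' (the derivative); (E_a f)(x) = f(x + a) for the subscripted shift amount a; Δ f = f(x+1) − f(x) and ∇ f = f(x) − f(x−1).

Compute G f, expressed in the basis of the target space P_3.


E_{-3} f = -(1/3)x^2 + (7/2)x - 6
((1/2)E_{-3}) f = -(1/6)x^2 + (7/4)x - 3
Δ ((1/2)E_{-3}) f = -(1/3)x + 19/12
E_{1/2} Δ ((1/2)E_{-3}) f = -(1/3)x + 17/12
E_{-3} (E_{1/2} ∘ Δ ∘ ((1/2)E_{-3})) f = -(1/3)x + 29/12
((1/2)E_{-3}) (E_{1/2} ∘ Δ ∘ ((1/2)E_{-3})) f = -(1/6)x + 29/24
Δ ((1/2)E_{-3}) (E_{1/2} ∘ Δ ∘ ((1/2)E_{-3})) f = -1/6
E_{1/2} Δ ((1/2)E_{-3}) (E_{1/2} ∘ Δ ∘ ((1/2)E_{-3})) f = -1/6
D (E_{1/2} ∘ Δ ∘ ((1/2)E_{-3}))^2 f = 0

the image equals g(x) = 0


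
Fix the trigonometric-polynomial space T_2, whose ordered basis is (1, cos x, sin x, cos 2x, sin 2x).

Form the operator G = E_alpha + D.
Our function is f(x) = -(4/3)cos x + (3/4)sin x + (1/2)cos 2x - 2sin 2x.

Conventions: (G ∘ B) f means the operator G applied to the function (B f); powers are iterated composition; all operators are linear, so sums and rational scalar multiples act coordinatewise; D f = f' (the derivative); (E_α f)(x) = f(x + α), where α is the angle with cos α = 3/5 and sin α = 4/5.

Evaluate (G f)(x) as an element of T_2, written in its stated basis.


g(x) = (11/20)cos x + (57/20)sin x - (303/50)cos 2x - (23/25)sin 2x

E_alpha f = -(1/5)cos x + (91/60)sin x - (103/50)cos 2x + (2/25)sin 2x
D f = (3/4)cos x + (4/3)sin x - 4cos 2x - sin 2x
(E_alpha + D) f = (11/20)cos x + (57/20)sin x - (303/50)cos 2x - (23/25)sin 2x


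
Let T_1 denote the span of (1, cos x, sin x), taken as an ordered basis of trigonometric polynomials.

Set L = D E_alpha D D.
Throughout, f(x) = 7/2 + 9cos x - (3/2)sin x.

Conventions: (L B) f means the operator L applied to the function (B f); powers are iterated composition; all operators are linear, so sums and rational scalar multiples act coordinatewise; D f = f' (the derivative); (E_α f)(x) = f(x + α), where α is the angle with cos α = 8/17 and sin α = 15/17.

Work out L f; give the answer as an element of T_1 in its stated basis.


the result is g(x) = (147/17)cos x + (99/34)sin x

D f = -(3/2)cos x - 9sin x
D D f = -9cos x + (3/2)sin x
E_alpha (D D) f = -(99/34)cos x + (147/17)sin x
D E_alpha (D D) f = (147/17)cos x + (99/34)sin x


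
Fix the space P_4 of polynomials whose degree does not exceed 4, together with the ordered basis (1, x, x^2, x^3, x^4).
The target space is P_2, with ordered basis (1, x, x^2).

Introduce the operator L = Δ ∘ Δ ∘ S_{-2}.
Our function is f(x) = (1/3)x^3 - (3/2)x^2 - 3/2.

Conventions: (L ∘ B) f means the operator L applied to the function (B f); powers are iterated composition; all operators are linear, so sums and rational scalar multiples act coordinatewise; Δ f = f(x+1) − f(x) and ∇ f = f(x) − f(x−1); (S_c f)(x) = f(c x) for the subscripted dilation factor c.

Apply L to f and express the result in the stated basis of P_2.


the image equals g(x) = -16x - 28

S_{-2} f = -(8/3)x^3 - 6x^2 - 3/2
Δ S_{-2} f = -8x^2 - 20x - 26/3
Δ Δ S_{-2} f = -16x - 28


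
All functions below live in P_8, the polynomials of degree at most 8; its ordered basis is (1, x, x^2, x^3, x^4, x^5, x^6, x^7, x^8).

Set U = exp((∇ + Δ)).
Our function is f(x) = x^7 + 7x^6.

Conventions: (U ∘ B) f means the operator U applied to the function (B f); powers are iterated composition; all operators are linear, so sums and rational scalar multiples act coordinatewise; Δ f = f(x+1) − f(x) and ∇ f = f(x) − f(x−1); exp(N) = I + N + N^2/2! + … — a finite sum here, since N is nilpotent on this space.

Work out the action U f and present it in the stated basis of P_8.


the image equals g(x) = x^7 + 21x^6 + 168x^5 + 770x^4 + 2520x^3 + 5754x^2 + 7924x + 5114

order-1 term: 14x^6 + 84x^5 + 70x^4 + 280x^3 + 42x^2 + 84x + 2
order-2 term: 84x^5 + 420x^4 + 560x^3 + 1680x^2 + 448x + 448
order-3 term: 280x^4 + 1120x^3 + 1680x^2 + 3360x + 728
order-4 term: 560x^3 + 1680x^2 + 2240x + 2240
order-5 term: 672x^2 + 1344x + 1120
order-6 term: 448x + 448
order-7 term: 128
the series for exp((∇ + Δ)) f terminates at order 7
exp((∇ + Δ)) f = x^7 + 21x^6 + 168x^5 + 770x^4 + 2520x^3 + 5754x^2 + 7924x + 5114


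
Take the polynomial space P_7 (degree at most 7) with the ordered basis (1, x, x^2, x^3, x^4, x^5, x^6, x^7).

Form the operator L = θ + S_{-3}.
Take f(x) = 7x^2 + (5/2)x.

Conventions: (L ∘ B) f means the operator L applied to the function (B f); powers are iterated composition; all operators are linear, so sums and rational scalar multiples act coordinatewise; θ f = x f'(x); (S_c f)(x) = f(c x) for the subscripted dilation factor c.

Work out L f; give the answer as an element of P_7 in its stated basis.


the image equals g(x) = 77x^2 - 5x

θ f = 14x^2 + (5/2)x
S_{-3} f = 63x^2 - (15/2)x
(θ + S_{-3}) f = 77x^2 - 5x


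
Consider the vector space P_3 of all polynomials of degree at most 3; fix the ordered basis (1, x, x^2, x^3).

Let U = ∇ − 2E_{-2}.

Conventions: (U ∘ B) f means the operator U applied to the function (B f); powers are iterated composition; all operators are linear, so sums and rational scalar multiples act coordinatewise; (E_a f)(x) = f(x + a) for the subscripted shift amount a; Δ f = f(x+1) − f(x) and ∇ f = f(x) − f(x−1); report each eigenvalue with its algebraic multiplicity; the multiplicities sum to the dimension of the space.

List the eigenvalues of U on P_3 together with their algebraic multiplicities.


image of 1: -2
image of x: -2x + 5
image of x^2: -2x^2 + 10x - 9
image of x^3: -2x^3 + 15x^2 - 27x + 17
the matrix is upper triangular; its diagonal is (-2, -2, -2, -2)
for a triangular matrix the eigenvalues are the diagonal entries, with algebraic multiplicity their repetition count

λ = -2 (multiplicity 4)


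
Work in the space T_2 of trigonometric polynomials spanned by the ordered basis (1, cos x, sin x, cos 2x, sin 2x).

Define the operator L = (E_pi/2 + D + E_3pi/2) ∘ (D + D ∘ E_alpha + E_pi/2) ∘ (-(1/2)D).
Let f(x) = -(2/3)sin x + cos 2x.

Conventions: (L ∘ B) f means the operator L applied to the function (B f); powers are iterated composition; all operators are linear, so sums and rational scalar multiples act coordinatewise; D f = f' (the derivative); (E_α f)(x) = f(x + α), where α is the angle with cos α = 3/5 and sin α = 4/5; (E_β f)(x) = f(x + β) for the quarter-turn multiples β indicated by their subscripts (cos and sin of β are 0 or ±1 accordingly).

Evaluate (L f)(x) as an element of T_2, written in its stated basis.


D f = -(2/3)cos x - 2sin 2x
(-(1/2)D) f = (1/3)cos x + sin 2x
D (-(1/2)D) f = -(1/3)sin x + 2cos 2x
E_alpha (-(1/2)D) f = (1/5)cos x - (4/15)sin x + (24/25)cos 2x - (7/25)sin 2x
D E_alpha (-(1/2)D) f = -(4/15)cos x - (1/5)sin x - (14/25)cos 2x - (48/25)sin 2x
E_pi/2 (-(1/2)D) f = -(1/3)sin x - sin 2x
(D + D ∘ E_alpha + E_pi/2) (-(1/2)D) f = -(4/15)cos x - (13/15)sin x + (36/25)cos 2x - (73/25)sin 2x
E_pi/2 (D + D ∘ E_alpha + E_pi/2) (-(1/2)D) f = -(13/15)cos x + (4/15)sin x - (36/25)cos 2x + (73/25)sin 2x
D (D + D ∘ E_alpha + E_pi/2) (-(1/2)D) f = -(13/15)cos x + (4/15)sin x - (146/25)cos 2x - (72/25)sin 2x
E_3pi/2 (D + D ∘ E_alpha + E_pi/2) (-(1/2)D) f = (13/15)cos x - (4/15)sin x - (36/25)cos 2x + (73/25)sin 2x
(E_pi/2 + D + E_3pi/2) (D + D ∘ E_alpha + E_pi/2) (-(1/2)D) f = -(13/15)cos x + (4/15)sin x - (218/25)cos 2x + (74/25)sin 2x

the image equals g(x) = -(13/15)cos x + (4/15)sin x - (218/25)cos 2x + (74/25)sin 2x


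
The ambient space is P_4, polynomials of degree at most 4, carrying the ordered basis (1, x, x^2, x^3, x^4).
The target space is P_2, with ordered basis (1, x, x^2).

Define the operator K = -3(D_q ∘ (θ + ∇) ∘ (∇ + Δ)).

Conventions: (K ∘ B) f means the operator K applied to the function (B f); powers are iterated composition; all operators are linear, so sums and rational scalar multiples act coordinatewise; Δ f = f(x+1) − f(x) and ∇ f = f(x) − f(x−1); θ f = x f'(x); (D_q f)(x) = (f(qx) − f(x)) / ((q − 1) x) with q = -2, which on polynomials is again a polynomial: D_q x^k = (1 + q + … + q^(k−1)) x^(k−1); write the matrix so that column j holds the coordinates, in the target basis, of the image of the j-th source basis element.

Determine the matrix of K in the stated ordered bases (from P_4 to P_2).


image of 1: 0
image of x: 0
image of x^2: -12
image of x^3: 36x - 36
image of x^4: -216x^2 + 72x + 48
each image's coordinates form column j of the matrix

the matrix is [[0, 0, -12, -36, 48]; [0, 0, 0, 36, 72]; [0, 0, 0, 0, -216]] (rows listed top to bottom)


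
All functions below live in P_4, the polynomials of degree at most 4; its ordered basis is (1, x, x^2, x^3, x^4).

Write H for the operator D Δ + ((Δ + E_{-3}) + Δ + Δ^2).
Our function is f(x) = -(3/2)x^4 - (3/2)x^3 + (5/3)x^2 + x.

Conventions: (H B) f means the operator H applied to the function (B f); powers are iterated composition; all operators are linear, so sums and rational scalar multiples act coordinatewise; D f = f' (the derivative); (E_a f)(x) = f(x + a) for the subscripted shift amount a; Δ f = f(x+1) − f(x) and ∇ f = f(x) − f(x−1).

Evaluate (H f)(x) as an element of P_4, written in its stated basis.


the result is g(x) = -(3/2)x^4 + (9/2)x^3 - (773/6)x^2 + (157/6)x - 207/2

Δ f = -6x^3 - (27/2)x^2 - (43/6)x - 1/3
D Δ f = -18x^2 - 27x - 43/6
Δ f = -6x^3 - (27/2)x^2 - (43/6)x - 1/3
E_{-3} f = -(3/2)x^4 + (33/2)x^3 - (395/6)x^2 + (225/2)x - 69
(Δ + E_{-3}) f = -(3/2)x^4 + (21/2)x^3 - (238/3)x^2 + (316/3)x - 208/3
Δ f = -6x^3 - (27/2)x^2 - (43/6)x - 1/3
Δ f = -6x^3 - (27/2)x^2 - (43/6)x - 1/3
Δ Δ f = -18x^2 - 45x - 80/3
((Δ + E_{-3}) + Δ + Δ^2) f = -(3/2)x^4 + (9/2)x^3 - (665/6)x^2 + (319/6)x - 289/3
(D Δ + ((Δ + E_{-3}) + Δ + Δ^2)) f = -(3/2)x^4 + (9/2)x^3 - (773/6)x^2 + (157/6)x - 207/2


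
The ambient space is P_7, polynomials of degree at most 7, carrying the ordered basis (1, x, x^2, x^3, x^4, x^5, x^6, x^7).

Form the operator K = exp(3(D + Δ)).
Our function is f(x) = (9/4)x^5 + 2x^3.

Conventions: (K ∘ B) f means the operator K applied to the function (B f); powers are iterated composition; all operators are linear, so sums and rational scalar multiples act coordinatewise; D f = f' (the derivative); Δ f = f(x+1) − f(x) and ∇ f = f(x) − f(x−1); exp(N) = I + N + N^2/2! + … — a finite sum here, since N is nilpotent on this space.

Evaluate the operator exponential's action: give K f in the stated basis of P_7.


the result is g(x) = (9/4)x^5 + (135/2)x^4 + (1759/2)x^3 + (12357/2)x^2 + (46503/2)x + 149145/4

order-1 term: (135/2)x^4 + (135/2)x^3 + (207/2)x^2 + (207/4)x + 51/4
order-2 term: 810x^3 + 1215x^2 + (5319/4)x + 513
order-3 term: 4860x^2 + 7290x + 9369/2
order-4 term: 14580x + 14580
order-5 term: 17496
the series for exp(3(D + Δ)) f terminates at order 5
exp(3(D + Δ)) f = (9/4)x^5 + (135/2)x^4 + (1759/2)x^3 + (12357/2)x^2 + (46503/2)x + 149145/4


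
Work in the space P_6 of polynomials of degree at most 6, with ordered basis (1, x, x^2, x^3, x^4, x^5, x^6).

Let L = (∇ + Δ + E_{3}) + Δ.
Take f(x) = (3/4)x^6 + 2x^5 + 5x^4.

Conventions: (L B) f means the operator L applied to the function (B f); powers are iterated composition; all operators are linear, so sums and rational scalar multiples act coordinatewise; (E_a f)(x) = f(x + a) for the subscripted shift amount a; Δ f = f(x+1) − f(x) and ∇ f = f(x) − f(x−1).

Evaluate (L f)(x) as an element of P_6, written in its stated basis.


∇ f = (9/2)x^5 - (5/4)x^4 + 15x^3 - (85/4)x^2 + (29/2)x - 15/4
Δ f = (9/2)x^5 + (85/4)x^4 + 55x^3 + (245/4)x^2 + (69/2)x + 31/4
E_{3} f = (3/4)x^6 + (31/2)x^5 + (545/4)x^4 + 645x^3 + (6885/4)x^2 + (4887/2)x + 5751/4
(∇ + Δ + E_{3}) f = (3/4)x^6 + (49/2)x^5 + (625/4)x^4 + 715x^3 + (7045/4)x^2 + (4985/2)x + 5767/4
Δ f = (9/2)x^5 + (85/4)x^4 + 55x^3 + (245/4)x^2 + (69/2)x + 31/4
((∇ + Δ + E_{3}) + Δ) f = (3/4)x^6 + 29x^5 + (355/2)x^4 + 770x^3 + (3645/2)x^2 + 2527x + 2899/2

g(x) = (3/4)x^6 + 29x^5 + (355/2)x^4 + 770x^3 + (3645/2)x^2 + 2527x + 2899/2


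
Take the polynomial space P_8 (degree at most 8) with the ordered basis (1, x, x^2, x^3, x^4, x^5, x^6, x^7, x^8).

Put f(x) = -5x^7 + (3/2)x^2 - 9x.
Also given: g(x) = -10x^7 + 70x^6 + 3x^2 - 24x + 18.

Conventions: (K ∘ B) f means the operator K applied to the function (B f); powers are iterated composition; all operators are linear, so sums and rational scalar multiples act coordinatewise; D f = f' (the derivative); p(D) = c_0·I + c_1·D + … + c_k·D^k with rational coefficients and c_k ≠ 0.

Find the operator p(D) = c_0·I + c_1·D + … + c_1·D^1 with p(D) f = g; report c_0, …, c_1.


p(D) = 2·I − 2·D, i.e. c_0 = 2, c_1 = -2

D^0 f = -5x^7 + (3/2)x^2 - 9x
D^1 f = -35x^6 + 3x - 9
matching coefficients of g against c_0 f + c_1 Df + … from the top degree down determines the c_i
solution: c_0 = 2, c_1 = -2


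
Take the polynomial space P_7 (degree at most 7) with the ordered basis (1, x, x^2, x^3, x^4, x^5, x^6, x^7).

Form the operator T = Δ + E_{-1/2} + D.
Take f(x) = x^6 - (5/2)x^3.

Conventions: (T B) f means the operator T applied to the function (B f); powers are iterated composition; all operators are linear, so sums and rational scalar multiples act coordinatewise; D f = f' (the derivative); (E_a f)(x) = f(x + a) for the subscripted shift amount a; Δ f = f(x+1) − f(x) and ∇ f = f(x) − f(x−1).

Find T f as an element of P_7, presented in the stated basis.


the result is g(x) = x^6 + 9x^5 + (75/4)x^4 + 15x^3 + (75/16)x^2 - (57/16)x - 75/64

Δ f = 6x^5 + 15x^4 + 20x^3 + (15/2)x^2 - (3/2)x - 3/2
E_{-1/2} f = x^6 - 3x^5 + (15/4)x^4 - 5x^3 + (75/16)x^2 - (33/16)x + 21/64
D f = 6x^5 - (15/2)x^2
(Δ + E_{-1/2} + D) f = x^6 + 9x^5 + (75/4)x^4 + 15x^3 + (75/16)x^2 - (57/16)x - 75/64


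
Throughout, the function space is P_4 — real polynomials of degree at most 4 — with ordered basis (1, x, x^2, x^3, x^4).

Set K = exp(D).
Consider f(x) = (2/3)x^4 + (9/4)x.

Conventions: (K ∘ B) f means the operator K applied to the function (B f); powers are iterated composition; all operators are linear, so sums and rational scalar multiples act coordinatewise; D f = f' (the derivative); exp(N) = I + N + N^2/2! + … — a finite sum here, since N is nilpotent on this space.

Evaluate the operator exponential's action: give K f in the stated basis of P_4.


order-1 term: (8/3)x^3 + 9/4
order-2 term: 4x^2
order-3 term: (8/3)x
order-4 term: 2/3
the series for exp(D) f terminates at order 4
exp(D) f = (2/3)x^4 + (8/3)x^3 + 4x^2 + (59/12)x + 35/12

g(x) = (2/3)x^4 + (8/3)x^3 + 4x^2 + (59/12)x + 35/12


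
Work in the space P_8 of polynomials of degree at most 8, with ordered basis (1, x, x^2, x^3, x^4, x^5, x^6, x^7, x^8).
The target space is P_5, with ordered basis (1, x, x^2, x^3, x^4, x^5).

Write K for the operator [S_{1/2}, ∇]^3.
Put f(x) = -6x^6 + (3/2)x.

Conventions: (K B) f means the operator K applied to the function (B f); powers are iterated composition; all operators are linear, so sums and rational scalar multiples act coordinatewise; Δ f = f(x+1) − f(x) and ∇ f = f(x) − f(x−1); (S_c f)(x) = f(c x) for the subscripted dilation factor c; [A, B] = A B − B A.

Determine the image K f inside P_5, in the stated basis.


∇ f = -36x^5 + 90x^4 - 120x^3 + 90x^2 - 36x + 15/2
S_{1/2} ∇ f = -(9/8)x^5 + (45/8)x^4 - 15x^3 + (45/2)x^2 - 18x + 15/2
S_{1/2} f = -(3/32)x^6 + (3/4)x
∇ S_{1/2} f = -(9/16)x^5 + (45/32)x^4 - (15/8)x^3 + (45/32)x^2 - (9/16)x + 27/32
[S_{1/2}, ∇] f = -(9/16)x^5 + (135/32)x^4 - (105/8)x^3 + (675/32)x^2 - (279/16)x + 213/32
∇ [S_{1/2}, ∇] f = -(45/16)x^4 + (45/2)x^3 - (1125/16)x^2 + (405/4)x - 903/16
S_{1/2} ∇ [S_{1/2}, ∇] f = -(45/256)x^4 + (45/16)x^3 - (1125/64)x^2 + (405/8)x - 903/16
S_{1/2} [S_{1/2}, ∇] f = -(9/512)x^5 + (135/512)x^4 - (105/64)x^3 + (675/128)x^2 - (279/32)x + 213/32
∇ S_{1/2} [S_{1/2}, ∇] f = -(45/512)x^4 + (315/256)x^3 - (855/128)x^2 + (8505/512)x - 2037/128
[S_{1/2}, ∇] [S_{1/2}, ∇] f = -(45/512)x^4 + (405/256)x^3 - (1395/128)x^2 + (17415/512)x - 5187/128
∇ [S_{1/2}, ∇] [S_{1/2}, ∇] f = -(45/128)x^3 + (675/128)x^2 - (6885/256)x + 11925/256
S_{1/2} ∇ [S_{1/2}, ∇] [S_{1/2}, ∇] f = -(45/1024)x^3 + (675/512)x^2 - (6885/512)x + 11925/256
S_{1/2} [S_{1/2}, ∇] [S_{1/2}, ∇] f = -(45/8192)x^4 + (405/2048)x^3 - (1395/512)x^2 + (17415/1024)x - 5187/128
∇ S_{1/2} [S_{1/2}, ∇] [S_{1/2}, ∇] f = -(45/2048)x^3 + (2565/4096)x^2 - (3105/512)x + 163305/8192
[S_{1/2}, ∇] [S_{1/2}, ∇] [S_{1/2}, ∇] f = -(45/2048)x^3 + (2835/4096)x^2 - (945/128)x + 218295/8192

the result is g(x) = -(45/2048)x^3 + (2835/4096)x^2 - (945/128)x + 218295/8192


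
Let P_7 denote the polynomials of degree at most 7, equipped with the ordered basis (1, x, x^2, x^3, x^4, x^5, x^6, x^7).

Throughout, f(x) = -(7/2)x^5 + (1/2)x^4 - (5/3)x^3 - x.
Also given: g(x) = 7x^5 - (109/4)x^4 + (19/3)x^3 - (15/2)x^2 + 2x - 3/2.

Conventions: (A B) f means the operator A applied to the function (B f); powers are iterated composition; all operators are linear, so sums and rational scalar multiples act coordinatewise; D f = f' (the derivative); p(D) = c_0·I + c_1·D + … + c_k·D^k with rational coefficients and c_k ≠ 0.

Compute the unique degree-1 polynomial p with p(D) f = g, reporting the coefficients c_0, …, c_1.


D^0 f = -(7/2)x^5 + (1/2)x^4 - (5/3)x^3 - x
D^1 f = -(35/2)x^4 + 2x^3 - 5x^2 - 1
matching coefficients of g against c_0 f + c_1 Df + … from the top degree down determines the c_i
solution: c_0 = -2, c_1 = 3/2

p(D) = -2·I + (3/2)·D, i.e. c_0 = -2, c_1 = 3/2


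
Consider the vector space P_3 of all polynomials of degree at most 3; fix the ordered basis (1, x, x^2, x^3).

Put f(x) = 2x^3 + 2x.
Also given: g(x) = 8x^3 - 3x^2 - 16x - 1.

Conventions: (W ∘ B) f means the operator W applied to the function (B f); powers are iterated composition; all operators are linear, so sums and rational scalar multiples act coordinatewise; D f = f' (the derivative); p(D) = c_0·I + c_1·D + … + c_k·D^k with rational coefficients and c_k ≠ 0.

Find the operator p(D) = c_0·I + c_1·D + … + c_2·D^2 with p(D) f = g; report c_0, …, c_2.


D^0 f = 2x^3 + 2x
D^1 f = 6x^2 + 2
D^2 f = 12x
matching coefficients of g against c_0 f + c_1 Df + … from the top degree down determines the c_i
solution: c_0 = 4, c_1 = -1/2, c_2 = -2

c_0 = 4, c_1 = -1/2, c_2 = -2


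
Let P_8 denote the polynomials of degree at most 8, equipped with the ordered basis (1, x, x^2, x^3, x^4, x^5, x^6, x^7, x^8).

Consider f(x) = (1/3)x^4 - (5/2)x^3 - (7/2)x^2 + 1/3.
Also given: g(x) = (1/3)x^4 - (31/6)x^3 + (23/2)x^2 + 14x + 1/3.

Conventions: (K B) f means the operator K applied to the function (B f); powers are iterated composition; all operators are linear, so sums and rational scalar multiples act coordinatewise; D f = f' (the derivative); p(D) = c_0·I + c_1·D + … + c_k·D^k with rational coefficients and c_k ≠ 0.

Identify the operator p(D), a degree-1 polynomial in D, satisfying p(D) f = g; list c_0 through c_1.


D^0 f = (1/3)x^4 - (5/2)x^3 - (7/2)x^2 + 1/3
D^1 f = (4/3)x^3 - (15/2)x^2 - 7x
matching coefficients of g against c_0 f + c_1 Df + … from the top degree down determines the c_i
solution: c_0 = 1, c_1 = -2

c_0 = 1, c_1 = -2


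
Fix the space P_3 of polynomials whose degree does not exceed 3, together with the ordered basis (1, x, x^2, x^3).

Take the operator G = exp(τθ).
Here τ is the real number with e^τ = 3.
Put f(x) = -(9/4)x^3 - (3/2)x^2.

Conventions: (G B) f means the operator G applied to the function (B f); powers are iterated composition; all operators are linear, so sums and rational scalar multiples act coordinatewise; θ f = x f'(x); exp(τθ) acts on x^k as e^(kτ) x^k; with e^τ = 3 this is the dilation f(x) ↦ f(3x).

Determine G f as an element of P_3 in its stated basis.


exp(τθ) x^k = e^(kτ) x^k; with e^τ = 3 this sends x^k to 3^k x^k
x^2 ↦ 9 x^2
x^3 ↦ 27 x^3
applying this coordinatewise to f: exp(τθ) f = -(243/4)x^3 - (27/2)x^2

the result is g(x) = -(243/4)x^3 - (27/2)x^2


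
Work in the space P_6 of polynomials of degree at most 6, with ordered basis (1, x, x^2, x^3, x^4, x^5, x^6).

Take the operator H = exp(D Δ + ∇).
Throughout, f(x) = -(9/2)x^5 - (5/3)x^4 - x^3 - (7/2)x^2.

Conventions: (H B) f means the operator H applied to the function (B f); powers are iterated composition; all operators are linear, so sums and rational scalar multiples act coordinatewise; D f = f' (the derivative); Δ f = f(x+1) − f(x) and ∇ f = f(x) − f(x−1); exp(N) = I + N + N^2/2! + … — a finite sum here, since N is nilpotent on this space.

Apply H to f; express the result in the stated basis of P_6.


the result is g(x) = -(9/2)x^5 - (145/6)x^4 - (293/3)x^3 - (773/2)x^2 - (4313/6)x - 3809/6

order-1 term: -(45/2)x^4 - (155/3)x^3 - 193x^2 - (625/6)x - 79/2
order-2 term: -45x^3 - 145x^2 - (901/2)x - 857/3
order-3 term: -45x^2 - (425/3)x - 517/2
order-4 term: -(45/2)x - 140/3
order-5 term: -9/2
the series for exp(D Δ + ∇) f terminates at order 5
exp(D Δ + ∇) f = -(9/2)x^5 - (145/6)x^4 - (293/3)x^3 - (773/2)x^2 - (4313/6)x - 3809/6


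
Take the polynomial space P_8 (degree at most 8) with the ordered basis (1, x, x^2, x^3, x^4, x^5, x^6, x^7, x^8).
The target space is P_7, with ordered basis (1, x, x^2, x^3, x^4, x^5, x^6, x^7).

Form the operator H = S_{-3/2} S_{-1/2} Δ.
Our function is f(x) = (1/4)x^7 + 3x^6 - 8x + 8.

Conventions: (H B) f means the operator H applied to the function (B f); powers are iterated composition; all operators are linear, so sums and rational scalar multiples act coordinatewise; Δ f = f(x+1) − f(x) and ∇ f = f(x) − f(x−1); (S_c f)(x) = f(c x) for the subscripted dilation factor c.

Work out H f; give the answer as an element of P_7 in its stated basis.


Δ f = (7/4)x^6 + (93/4)x^5 + (215/4)x^4 + (275/4)x^3 + (201/4)x^2 + (79/4)x - 19/4
S_{-1/2} Δ f = (7/256)x^6 - (93/128)x^5 + (215/64)x^4 - (275/32)x^3 + (201/16)x^2 - (79/8)x - 19/4
S_{-3/2} S_{-1/2} Δ f = (5103/16384)x^6 + (22599/4096)x^5 + (17415/1024)x^4 + (7425/256)x^3 + (1809/64)x^2 + (237/16)x - 19/4

g(x) = (5103/16384)x^6 + (22599/4096)x^5 + (17415/1024)x^4 + (7425/256)x^3 + (1809/64)x^2 + (237/16)x - 19/4


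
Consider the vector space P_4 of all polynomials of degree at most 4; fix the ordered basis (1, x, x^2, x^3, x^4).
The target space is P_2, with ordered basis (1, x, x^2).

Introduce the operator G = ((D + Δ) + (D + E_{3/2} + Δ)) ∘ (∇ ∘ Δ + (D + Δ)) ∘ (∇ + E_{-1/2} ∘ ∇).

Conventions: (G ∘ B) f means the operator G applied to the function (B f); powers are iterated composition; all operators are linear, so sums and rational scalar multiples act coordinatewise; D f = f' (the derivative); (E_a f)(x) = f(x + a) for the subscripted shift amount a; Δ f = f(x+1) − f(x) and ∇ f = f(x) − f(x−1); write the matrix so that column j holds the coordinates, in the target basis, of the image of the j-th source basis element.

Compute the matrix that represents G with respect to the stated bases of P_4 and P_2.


the matrix is [[0, 0, 8, 132, 192]; [0, 0, 0, 24, 528]; [0, 0, 0, 0, 48]] (rows listed top to bottom)

image of 1: 0
image of x: 0
image of x^2: 8
image of x^3: 24x + 132
image of x^4: 48x^2 + 528x + 192
each image's coordinates form column j of the matrix


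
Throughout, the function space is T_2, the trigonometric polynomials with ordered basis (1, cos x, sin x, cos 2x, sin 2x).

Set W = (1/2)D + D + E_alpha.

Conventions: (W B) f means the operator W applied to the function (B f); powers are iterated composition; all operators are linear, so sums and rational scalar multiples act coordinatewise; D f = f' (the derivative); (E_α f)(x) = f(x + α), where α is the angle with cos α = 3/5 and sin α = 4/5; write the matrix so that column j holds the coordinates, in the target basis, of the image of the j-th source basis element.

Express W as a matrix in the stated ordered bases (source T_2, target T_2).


the matrix is [[1, 0, 0, 0, 0]; [0, 3/5, 23/10, 0, 0]; [0, -23/10, 3/5, 0, 0]; [0, 0, 0, -7/25, 99/25]; [0, 0, 0, -99/25, -7/25]] (rows listed top to bottom)

image of 1: 1
image of cos x: (3/5)cos x - (23/10)sin x
image of sin x: (23/10)cos x + (3/5)sin x
image of cos 2x: -(7/25)cos 2x - (99/25)sin 2x
image of sin 2x: (99/25)cos 2x - (7/25)sin 2x
each image's coordinates form column j of the matrix


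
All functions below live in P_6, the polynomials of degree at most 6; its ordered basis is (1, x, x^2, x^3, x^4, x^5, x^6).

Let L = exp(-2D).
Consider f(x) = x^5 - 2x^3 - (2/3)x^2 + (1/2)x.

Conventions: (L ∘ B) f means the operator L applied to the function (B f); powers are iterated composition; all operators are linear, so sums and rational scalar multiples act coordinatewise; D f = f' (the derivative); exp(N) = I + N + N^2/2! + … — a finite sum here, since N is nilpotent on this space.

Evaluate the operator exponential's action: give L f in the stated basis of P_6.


the image equals g(x) = x^5 - 10x^4 + 38x^3 - (206/3)x^2 + (355/6)x - 59/3

order-1 term: -10x^4 + 12x^2 + (8/3)x - 1
order-2 term: 40x^3 - 24x - 8/3
order-3 term: -80x^2 + 16
order-4 term: 80x
order-5 term: -32
the series for exp(-2D) f terminates at order 5
exp(-2D) f = x^5 - 10x^4 + 38x^3 - (206/3)x^2 + (355/6)x - 59/3


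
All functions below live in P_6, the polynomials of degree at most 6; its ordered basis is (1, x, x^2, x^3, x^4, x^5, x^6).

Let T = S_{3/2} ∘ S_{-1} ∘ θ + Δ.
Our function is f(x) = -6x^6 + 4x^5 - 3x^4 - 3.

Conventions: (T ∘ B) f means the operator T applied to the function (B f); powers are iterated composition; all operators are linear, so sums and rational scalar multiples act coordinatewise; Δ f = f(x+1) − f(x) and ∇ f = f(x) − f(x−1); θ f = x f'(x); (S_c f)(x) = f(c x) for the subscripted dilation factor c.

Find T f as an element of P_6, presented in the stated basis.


the result is g(x) = -(6561/16)x^6 - (1503/8)x^5 - (523/4)x^4 - 92x^3 - 68x^2 - 28x - 5

θ f = -36x^6 + 20x^5 - 12x^4
S_{-1} θ f = -36x^6 - 20x^5 - 12x^4
S_{3/2} S_{-1} θ f = -(6561/16)x^6 - (1215/8)x^5 - (243/4)x^4
Δ f = -36x^5 - 70x^4 - 92x^3 - 68x^2 - 28x - 5
(S_{3/2} ∘ S_{-1} ∘ θ + Δ) f = -(6561/16)x^6 - (1503/8)x^5 - (523/4)x^4 - 92x^3 - 68x^2 - 28x - 5


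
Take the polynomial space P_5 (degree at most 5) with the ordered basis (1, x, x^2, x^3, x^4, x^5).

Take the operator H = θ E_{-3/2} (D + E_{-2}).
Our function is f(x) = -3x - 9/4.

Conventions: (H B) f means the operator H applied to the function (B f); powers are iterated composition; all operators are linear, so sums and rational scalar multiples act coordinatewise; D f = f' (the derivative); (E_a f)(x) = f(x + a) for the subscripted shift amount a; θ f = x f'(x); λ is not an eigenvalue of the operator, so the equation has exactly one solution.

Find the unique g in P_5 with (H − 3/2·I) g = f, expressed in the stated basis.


write g with unknown coordinates in the stated basis and equate coefficients in (H − 3/2·I) g = f
solving from the highest basis element down gives g = 6x + 3/2
check: H g = 6x
so H g − 3/2·g = -3x - 9/4 = f ✓

the result is g(x) = 6x + 3/2


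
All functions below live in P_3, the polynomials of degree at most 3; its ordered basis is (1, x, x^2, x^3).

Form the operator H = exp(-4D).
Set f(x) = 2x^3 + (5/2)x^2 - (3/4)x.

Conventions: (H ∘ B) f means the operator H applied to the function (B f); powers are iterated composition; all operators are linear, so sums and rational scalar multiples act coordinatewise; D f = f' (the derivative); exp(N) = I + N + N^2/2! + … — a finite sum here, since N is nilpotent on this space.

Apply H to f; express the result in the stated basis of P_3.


order-1 term: -24x^2 - 20x + 3
order-2 term: 96x + 40
order-3 term: -128
the series for exp(-4D) f terminates at order 3
exp(-4D) f = 2x^3 - (43/2)x^2 + (301/4)x - 85

g(x) = 2x^3 - (43/2)x^2 + (301/4)x - 85


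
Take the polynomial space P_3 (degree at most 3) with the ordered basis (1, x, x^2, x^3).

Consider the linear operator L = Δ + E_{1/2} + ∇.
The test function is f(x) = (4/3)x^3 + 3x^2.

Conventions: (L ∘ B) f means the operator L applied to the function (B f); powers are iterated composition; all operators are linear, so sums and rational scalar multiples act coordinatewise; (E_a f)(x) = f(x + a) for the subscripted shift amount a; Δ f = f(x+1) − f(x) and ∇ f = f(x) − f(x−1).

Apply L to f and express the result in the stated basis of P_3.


Δ f = 4x^2 + 10x + 13/3
E_{1/2} f = (4/3)x^3 + 5x^2 + 4x + 11/12
∇ f = 4x^2 + 2x - 5/3
(Δ + E_{1/2} + ∇) f = (4/3)x^3 + 13x^2 + 16x + 43/12

the image equals g(x) = (4/3)x^3 + 13x^2 + 16x + 43/12


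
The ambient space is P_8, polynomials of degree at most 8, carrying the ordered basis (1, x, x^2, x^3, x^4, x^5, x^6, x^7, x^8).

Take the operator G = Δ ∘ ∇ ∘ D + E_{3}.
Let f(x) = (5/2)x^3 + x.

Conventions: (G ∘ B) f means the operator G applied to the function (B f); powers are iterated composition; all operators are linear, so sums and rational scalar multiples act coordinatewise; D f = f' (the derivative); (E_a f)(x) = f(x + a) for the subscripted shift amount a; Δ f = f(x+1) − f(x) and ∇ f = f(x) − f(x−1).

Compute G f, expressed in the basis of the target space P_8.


the result is g(x) = (5/2)x^3 + (45/2)x^2 + (137/2)x + 171/2

D f = (15/2)x^2 + 1
∇ D f = 15x - 15/2
Δ ∇ D f = 15
E_{3} f = (5/2)x^3 + (45/2)x^2 + (137/2)x + 141/2
(Δ ∘ ∇ ∘ D + E_{3}) f = (5/2)x^3 + (45/2)x^2 + (137/2)x + 171/2


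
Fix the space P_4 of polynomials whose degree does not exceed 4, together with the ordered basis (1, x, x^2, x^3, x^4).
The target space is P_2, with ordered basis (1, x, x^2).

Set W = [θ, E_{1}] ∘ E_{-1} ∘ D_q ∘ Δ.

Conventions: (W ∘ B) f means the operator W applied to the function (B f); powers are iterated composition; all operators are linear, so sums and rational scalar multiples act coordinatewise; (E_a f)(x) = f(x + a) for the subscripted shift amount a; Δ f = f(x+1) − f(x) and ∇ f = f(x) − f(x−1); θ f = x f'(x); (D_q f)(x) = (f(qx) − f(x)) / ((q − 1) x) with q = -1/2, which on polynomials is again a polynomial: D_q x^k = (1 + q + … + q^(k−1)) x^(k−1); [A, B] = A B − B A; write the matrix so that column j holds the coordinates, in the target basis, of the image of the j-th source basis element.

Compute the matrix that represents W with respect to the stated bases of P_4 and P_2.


image of 1: 0
image of x: 0
image of x^2: 0
image of x^3: -3/2
image of x^4: -6x - 3
each image's coordinates form column j of the matrix

the matrix is [[0, 0, 0, -3/2, -3]; [0, 0, 0, 0, -6]; [0, 0, 0, 0, 0]] (rows listed top to bottom)


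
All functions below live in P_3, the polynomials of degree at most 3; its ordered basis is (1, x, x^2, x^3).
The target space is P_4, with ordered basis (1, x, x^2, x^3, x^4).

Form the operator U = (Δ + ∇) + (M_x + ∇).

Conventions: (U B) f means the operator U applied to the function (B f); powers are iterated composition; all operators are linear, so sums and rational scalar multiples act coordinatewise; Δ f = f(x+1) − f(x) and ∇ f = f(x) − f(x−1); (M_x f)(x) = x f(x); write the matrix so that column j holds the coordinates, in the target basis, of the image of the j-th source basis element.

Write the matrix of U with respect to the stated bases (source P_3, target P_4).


the matrix is [[0, 3, -1, 3]; [1, 0, 6, -3]; [0, 1, 0, 9]; [0, 0, 1, 0]; [0, 0, 0, 1]] (rows listed top to bottom)

image of 1: x
image of x: x^2 + 3
image of x^2: x^3 + 6x - 1
image of x^3: x^4 + 9x^2 - 3x + 3
each image's coordinates form column j of the matrix


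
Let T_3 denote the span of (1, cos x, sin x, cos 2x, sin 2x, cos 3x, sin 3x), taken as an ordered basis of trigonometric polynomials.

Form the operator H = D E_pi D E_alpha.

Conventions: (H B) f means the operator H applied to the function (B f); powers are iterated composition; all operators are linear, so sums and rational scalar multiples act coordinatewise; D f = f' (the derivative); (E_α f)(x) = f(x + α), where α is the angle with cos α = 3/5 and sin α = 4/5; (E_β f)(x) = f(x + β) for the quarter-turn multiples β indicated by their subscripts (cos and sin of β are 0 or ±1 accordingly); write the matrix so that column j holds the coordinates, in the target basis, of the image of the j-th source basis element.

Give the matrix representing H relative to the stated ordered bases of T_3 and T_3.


image of 1: 0
image of cos x: (3/5)cos x - (4/5)sin x
image of sin x: (4/5)cos x + (3/5)sin x
image of cos 2x: (28/25)cos 2x + (96/25)sin 2x
image of sin 2x: -(96/25)cos 2x + (28/25)sin 2x
image of cos 3x: -(1053/125)cos 3x - (396/125)sin 3x
image of sin 3x: (396/125)cos 3x - (1053/125)sin 3x
each image's coordinates form column j of the matrix

the matrix is [[0, 0, 0, 0, 0, 0, 0]; [0, 3/5, 4/5, 0, 0, 0, 0]; [0, -4/5, 3/5, 0, 0, 0, 0]; [0, 0, 0, 28/25, -96/25, 0, 0]; [0, 0, 0, 96/25, 28/25, 0, 0]; [0, 0, 0, 0, 0, -1053/125, 396/125]; [0, 0, 0, 0, 0, -396/125, -1053/125]] (rows listed top to bottom)


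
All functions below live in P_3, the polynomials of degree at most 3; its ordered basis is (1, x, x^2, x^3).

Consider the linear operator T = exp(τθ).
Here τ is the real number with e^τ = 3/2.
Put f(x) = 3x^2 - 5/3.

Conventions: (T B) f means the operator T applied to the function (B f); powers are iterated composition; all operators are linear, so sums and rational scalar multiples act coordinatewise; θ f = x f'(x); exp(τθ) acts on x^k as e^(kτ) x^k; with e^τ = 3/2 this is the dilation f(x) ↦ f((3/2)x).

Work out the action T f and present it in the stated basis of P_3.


g(x) = (27/4)x^2 - 5/3

exp(τθ) x^k = e^(kτ) x^k; with e^τ = 3/2 this sends x^k to (3/2)^k x^k
x^2 ↦ 9/4 x^2
applying this coordinatewise to f: exp(τθ) f = (27/4)x^2 - 5/3


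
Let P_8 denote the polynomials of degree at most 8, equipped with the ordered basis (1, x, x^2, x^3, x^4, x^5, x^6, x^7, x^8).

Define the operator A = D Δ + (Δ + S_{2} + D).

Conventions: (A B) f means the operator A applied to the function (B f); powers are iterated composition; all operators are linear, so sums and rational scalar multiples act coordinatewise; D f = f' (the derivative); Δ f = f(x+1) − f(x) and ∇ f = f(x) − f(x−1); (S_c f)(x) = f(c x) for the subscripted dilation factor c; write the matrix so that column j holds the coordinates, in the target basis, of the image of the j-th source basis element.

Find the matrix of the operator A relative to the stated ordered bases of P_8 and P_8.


image of 1: 1
image of x: 2x + 2
image of x^2: 4x^2 + 4x + 3
image of x^3: 8x^3 + 6x^2 + 9x + 4
image of x^4: 16x^4 + 8x^3 + 18x^2 + 16x + 5
image of x^5: 32x^5 + 10x^4 + 30x^3 + 40x^2 + 25x + 6
image of x^6: 64x^6 + 12x^5 + 45x^4 + 80x^3 + 75x^2 + 36x + 7
image of x^7: 128x^7 + 14x^6 + 63x^5 + 140x^4 + 175x^3 + 126x^2 + 49x + 8
image of x^8: 256x^8 + 16x^7 + 84x^6 + 224x^5 + 350x^4 + 336x^3 + 196x^2 + 64x + 9
each image's coordinates form column j of the matrix

the matrix is [[1, 2, 3, 4, 5, 6, 7, 8, 9]; [0, 2, 4, 9, 16, 25, 36, 49, 64]; [0, 0, 4, 6, 18, 40, 75, 126, 196]; [0, 0, 0, 8, 8, 30, 80, 175, 336]; [0, 0, 0, 0, 16, 10, 45, 140, 350]; [0, 0, 0, 0, 0, 32, 12, 63, 224]; [0, 0, 0, 0, 0, 0, 64, 14, 84]; [0, 0, 0, 0, 0, 0, 0, 128, 16]; [0, 0, 0, 0, 0, 0, 0, 0, 256]] (rows listed top to bottom)


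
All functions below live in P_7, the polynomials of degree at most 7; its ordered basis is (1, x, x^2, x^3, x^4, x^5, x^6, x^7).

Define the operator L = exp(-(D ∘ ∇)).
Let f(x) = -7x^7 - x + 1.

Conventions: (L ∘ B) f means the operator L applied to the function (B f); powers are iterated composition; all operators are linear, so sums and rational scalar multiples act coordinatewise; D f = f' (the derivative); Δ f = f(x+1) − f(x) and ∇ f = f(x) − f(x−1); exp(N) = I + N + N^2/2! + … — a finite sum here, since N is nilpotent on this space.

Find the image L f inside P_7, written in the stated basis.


the image equals g(x) = -7x^7 + 294x^5 - 735x^4 - 1960x^3 + 8085x^2 - 4117x - 4458

order-1 term: 294x^5 - 735x^4 + 980x^3 - 735x^2 + 294x - 49
order-2 term: -2940x^3 + 8820x^2 - 10290x + 4410
order-3 term: 5880x - 8820
the series for exp(-(D ∘ ∇)) f terminates at order 3
exp(-(D ∘ ∇)) f = -7x^7 + 294x^5 - 735x^4 - 1960x^3 + 8085x^2 - 4117x - 4458


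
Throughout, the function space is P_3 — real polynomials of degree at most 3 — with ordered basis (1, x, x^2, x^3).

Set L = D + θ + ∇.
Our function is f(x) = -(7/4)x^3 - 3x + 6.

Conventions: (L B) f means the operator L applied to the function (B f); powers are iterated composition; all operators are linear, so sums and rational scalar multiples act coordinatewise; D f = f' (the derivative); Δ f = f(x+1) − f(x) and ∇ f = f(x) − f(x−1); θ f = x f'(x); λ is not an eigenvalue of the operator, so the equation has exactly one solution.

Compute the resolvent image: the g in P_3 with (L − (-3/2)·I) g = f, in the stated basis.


write g with unknown coordinates in the stated basis and equate coefficients in (L − (-3/2)·I) g = f
solving from the highest basis element down gives g = -(7/18)x^3 + (2/3)x^2 - (41/15)x + 1127/135
check: L g = -(7/6)x^3 - x^2 + (11/10)x - 587/90
so L g − (-3/2)·g = -(7/4)x^3 - 3x + 6 = f ✓

the image equals g(x) = -(7/18)x^3 + (2/3)x^2 - (41/15)x + 1127/135


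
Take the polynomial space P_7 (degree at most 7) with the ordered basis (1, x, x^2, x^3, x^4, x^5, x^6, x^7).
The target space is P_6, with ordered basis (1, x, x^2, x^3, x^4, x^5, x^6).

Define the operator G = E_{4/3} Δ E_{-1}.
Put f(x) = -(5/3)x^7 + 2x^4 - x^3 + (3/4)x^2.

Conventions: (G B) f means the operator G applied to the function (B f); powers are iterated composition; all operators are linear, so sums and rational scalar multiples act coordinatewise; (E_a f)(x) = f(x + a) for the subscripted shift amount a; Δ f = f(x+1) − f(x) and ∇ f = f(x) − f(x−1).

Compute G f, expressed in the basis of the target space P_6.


E_{-1} f = -(5/3)x^7 + (35/3)x^6 - 35x^5 + (181/3)x^4 - (202/3)x^3 + (203/4)x^2 - (145/6)x + 65/12
Δ E_{-1} f = -(35/3)x^6 + 35x^5 - (175/3)x^4 + (199/3)x^3 - 50x^2 + (145/6)x - 65/12
E_{4/3} (Δ E_{-1}) f = -(35/3)x^6 - (175/3)x^5 - (1225/9)x^4 - (14227/81)x^3 - (10558/81)x^2 - (24479/486)x - 63617/8748

g(x) = -(35/3)x^6 - (175/3)x^5 - (1225/9)x^4 - (14227/81)x^3 - (10558/81)x^2 - (24479/486)x - 63617/8748


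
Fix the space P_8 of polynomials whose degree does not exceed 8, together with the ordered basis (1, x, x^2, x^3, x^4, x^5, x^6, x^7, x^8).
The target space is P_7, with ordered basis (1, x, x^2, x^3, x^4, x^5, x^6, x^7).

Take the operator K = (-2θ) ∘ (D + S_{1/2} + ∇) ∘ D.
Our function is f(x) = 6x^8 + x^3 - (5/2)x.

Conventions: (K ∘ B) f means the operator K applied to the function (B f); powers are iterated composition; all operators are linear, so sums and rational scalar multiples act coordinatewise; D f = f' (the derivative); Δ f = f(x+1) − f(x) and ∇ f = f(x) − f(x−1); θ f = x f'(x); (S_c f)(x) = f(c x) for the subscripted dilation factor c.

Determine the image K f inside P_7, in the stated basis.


D f = 48x^7 + 3x^2 - 5/2
D D f = 336x^6 + 6x
S_{1/2} D f = (3/8)x^7 + (3/4)x^2 - 5/2
∇ D f = 336x^6 - 1008x^5 + 1680x^4 - 1680x^3 + 1008x^2 - 330x + 45
(D + S_{1/2} + ∇) D f = (3/8)x^7 + 672x^6 - 1008x^5 + 1680x^4 - 1680x^3 + (4035/4)x^2 - 324x + 85/2
θ (D + S_{1/2} + ∇) D f = (21/8)x^7 + 4032x^6 - 5040x^5 + 6720x^4 - 5040x^3 + (4035/2)x^2 - 324x
(-2θ) (D + S_{1/2} + ∇) D f = -(21/4)x^7 - 8064x^6 + 10080x^5 - 13440x^4 + 10080x^3 - 4035x^2 + 648x

the image equals g(x) = -(21/4)x^7 - 8064x^6 + 10080x^5 - 13440x^4 + 10080x^3 - 4035x^2 + 648x
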